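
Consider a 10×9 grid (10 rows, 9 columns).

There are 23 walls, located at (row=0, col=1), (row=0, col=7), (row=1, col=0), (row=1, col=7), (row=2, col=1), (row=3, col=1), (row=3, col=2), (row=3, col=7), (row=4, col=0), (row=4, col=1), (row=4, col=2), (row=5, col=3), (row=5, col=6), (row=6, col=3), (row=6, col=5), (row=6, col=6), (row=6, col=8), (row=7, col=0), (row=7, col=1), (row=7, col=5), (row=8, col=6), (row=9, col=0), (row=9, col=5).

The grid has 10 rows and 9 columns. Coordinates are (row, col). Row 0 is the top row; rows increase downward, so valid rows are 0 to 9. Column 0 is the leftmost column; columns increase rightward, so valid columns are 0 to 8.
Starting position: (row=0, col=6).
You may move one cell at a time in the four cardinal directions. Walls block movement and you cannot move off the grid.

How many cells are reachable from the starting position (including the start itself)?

BFS flood-fill from (row=0, col=6):
  Distance 0: (row=0, col=6)
  Distance 1: (row=0, col=5), (row=1, col=6)
  Distance 2: (row=0, col=4), (row=1, col=5), (row=2, col=6)
  Distance 3: (row=0, col=3), (row=1, col=4), (row=2, col=5), (row=2, col=7), (row=3, col=6)
  Distance 4: (row=0, col=2), (row=1, col=3), (row=2, col=4), (row=2, col=8), (row=3, col=5), (row=4, col=6)
  Distance 5: (row=1, col=2), (row=1, col=8), (row=2, col=3), (row=3, col=4), (row=3, col=8), (row=4, col=5), (row=4, col=7)
  Distance 6: (row=0, col=8), (row=1, col=1), (row=2, col=2), (row=3, col=3), (row=4, col=4), (row=4, col=8), (row=5, col=5), (row=5, col=7)
  Distance 7: (row=4, col=3), (row=5, col=4), (row=5, col=8), (row=6, col=7)
  Distance 8: (row=6, col=4), (row=7, col=7)
  Distance 9: (row=7, col=4), (row=7, col=6), (row=7, col=8), (row=8, col=7)
  Distance 10: (row=7, col=3), (row=8, col=4), (row=8, col=8), (row=9, col=7)
  Distance 11: (row=7, col=2), (row=8, col=3), (row=8, col=5), (row=9, col=4), (row=9, col=6), (row=9, col=8)
  Distance 12: (row=6, col=2), (row=8, col=2), (row=9, col=3)
  Distance 13: (row=5, col=2), (row=6, col=1), (row=8, col=1), (row=9, col=2)
  Distance 14: (row=5, col=1), (row=6, col=0), (row=8, col=0), (row=9, col=1)
  Distance 15: (row=5, col=0)
Total reachable: 64 (grid has 67 open cells total)

Answer: Reachable cells: 64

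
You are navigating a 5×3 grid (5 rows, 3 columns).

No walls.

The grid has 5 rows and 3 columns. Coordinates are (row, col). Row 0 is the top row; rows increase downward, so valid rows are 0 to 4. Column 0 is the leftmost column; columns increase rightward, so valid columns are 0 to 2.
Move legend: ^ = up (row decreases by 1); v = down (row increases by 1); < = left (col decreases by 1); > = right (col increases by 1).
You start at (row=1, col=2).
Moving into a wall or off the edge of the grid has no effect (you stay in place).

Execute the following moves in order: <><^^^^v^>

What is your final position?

Start: (row=1, col=2)
  < (left): (row=1, col=2) -> (row=1, col=1)
  > (right): (row=1, col=1) -> (row=1, col=2)
  < (left): (row=1, col=2) -> (row=1, col=1)
  ^ (up): (row=1, col=1) -> (row=0, col=1)
  [×3]^ (up): blocked, stay at (row=0, col=1)
  v (down): (row=0, col=1) -> (row=1, col=1)
  ^ (up): (row=1, col=1) -> (row=0, col=1)
  > (right): (row=0, col=1) -> (row=0, col=2)
Final: (row=0, col=2)

Answer: Final position: (row=0, col=2)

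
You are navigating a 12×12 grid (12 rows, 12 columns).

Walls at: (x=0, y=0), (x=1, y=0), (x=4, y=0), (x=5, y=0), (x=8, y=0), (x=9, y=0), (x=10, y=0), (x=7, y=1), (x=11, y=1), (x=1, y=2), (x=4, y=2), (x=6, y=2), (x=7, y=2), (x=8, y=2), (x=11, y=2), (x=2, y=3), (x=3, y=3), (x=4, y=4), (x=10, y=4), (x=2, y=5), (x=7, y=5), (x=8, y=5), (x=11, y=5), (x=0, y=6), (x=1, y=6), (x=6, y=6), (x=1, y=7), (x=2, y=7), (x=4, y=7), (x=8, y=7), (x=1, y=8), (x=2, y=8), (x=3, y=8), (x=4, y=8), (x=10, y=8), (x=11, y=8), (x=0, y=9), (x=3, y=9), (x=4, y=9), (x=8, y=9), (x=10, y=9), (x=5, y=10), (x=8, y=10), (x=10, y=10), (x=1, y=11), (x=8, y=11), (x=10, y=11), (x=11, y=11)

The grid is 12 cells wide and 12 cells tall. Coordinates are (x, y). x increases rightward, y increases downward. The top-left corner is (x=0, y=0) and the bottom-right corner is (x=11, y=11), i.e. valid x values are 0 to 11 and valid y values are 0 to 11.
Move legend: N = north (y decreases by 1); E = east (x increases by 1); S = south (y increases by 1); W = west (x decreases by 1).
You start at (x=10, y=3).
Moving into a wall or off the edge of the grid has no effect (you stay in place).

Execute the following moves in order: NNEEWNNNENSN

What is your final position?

Start: (x=10, y=3)
  N (north): (x=10, y=3) -> (x=10, y=2)
  N (north): (x=10, y=2) -> (x=10, y=1)
  E (east): blocked, stay at (x=10, y=1)
  E (east): blocked, stay at (x=10, y=1)
  W (west): (x=10, y=1) -> (x=9, y=1)
  [×3]N (north): blocked, stay at (x=9, y=1)
  E (east): (x=9, y=1) -> (x=10, y=1)
  N (north): blocked, stay at (x=10, y=1)
  S (south): (x=10, y=1) -> (x=10, y=2)
  N (north): (x=10, y=2) -> (x=10, y=1)
Final: (x=10, y=1)

Answer: Final position: (x=10, y=1)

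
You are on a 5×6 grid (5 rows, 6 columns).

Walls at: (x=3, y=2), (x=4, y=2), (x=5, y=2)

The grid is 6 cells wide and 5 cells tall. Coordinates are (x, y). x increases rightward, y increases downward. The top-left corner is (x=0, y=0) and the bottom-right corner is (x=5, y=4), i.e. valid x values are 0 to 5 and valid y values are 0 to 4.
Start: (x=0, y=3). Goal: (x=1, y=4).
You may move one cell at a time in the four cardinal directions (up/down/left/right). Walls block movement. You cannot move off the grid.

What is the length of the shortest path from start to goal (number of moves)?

BFS from (x=0, y=3) until reaching (x=1, y=4):
  Distance 0: (x=0, y=3)
  Distance 1: (x=0, y=2), (x=1, y=3), (x=0, y=4)
  Distance 2: (x=0, y=1), (x=1, y=2), (x=2, y=3), (x=1, y=4)  <- goal reached here
One shortest path (2 moves): (x=0, y=3) -> (x=1, y=3) -> (x=1, y=4)

Answer: Shortest path length: 2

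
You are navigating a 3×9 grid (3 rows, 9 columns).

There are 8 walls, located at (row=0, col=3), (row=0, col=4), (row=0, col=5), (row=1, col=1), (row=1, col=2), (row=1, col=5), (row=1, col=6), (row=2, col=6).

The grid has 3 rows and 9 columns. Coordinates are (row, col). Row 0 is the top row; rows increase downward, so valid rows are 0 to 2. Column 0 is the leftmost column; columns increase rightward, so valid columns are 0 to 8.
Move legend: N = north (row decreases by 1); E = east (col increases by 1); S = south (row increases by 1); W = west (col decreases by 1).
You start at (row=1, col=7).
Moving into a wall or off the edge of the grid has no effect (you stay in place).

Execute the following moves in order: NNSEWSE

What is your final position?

Answer: Final position: (row=2, col=8)

Derivation:
Start: (row=1, col=7)
  N (north): (row=1, col=7) -> (row=0, col=7)
  N (north): blocked, stay at (row=0, col=7)
  S (south): (row=0, col=7) -> (row=1, col=7)
  E (east): (row=1, col=7) -> (row=1, col=8)
  W (west): (row=1, col=8) -> (row=1, col=7)
  S (south): (row=1, col=7) -> (row=2, col=7)
  E (east): (row=2, col=7) -> (row=2, col=8)
Final: (row=2, col=8)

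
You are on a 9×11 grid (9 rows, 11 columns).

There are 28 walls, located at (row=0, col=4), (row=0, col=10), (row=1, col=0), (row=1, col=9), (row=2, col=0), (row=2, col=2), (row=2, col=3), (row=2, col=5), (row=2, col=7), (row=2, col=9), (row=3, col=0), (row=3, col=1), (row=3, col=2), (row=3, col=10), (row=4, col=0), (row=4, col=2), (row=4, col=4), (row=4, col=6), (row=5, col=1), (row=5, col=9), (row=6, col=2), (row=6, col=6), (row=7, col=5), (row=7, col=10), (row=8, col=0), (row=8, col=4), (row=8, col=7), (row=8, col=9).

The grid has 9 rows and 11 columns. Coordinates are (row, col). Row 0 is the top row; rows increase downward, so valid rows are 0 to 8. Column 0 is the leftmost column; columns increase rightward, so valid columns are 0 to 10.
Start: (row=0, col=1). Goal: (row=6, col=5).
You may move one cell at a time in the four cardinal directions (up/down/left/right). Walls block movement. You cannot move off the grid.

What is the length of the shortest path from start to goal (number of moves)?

BFS from (row=0, col=1) until reaching (row=6, col=5):
  Distance 0: (row=0, col=1)
  Distance 1: (row=0, col=0), (row=0, col=2), (row=1, col=1)
  Distance 2: (row=0, col=3), (row=1, col=2), (row=2, col=1)
  Distance 3: (row=1, col=3)
  Distance 4: (row=1, col=4)
  Distance 5: (row=1, col=5), (row=2, col=4)
  Distance 6: (row=0, col=5), (row=1, col=6), (row=3, col=4)
  Distance 7: (row=0, col=6), (row=1, col=7), (row=2, col=6), (row=3, col=3), (row=3, col=5)
  Distance 8: (row=0, col=7), (row=1, col=8), (row=3, col=6), (row=4, col=3), (row=4, col=5)
  Distance 9: (row=0, col=8), (row=2, col=8), (row=3, col=7), (row=5, col=3), (row=5, col=5)
  Distance 10: (row=0, col=9), (row=3, col=8), (row=4, col=7), (row=5, col=2), (row=5, col=4), (row=5, col=6), (row=6, col=3), (row=6, col=5)  <- goal reached here
One shortest path (10 moves): (row=0, col=1) -> (row=0, col=2) -> (row=0, col=3) -> (row=1, col=3) -> (row=1, col=4) -> (row=2, col=4) -> (row=3, col=4) -> (row=3, col=5) -> (row=4, col=5) -> (row=5, col=5) -> (row=6, col=5)

Answer: Shortest path length: 10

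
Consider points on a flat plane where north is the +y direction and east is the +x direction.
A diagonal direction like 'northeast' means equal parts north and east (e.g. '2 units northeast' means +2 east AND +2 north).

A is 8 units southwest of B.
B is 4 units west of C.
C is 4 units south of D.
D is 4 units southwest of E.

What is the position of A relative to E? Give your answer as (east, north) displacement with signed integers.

Place E at the origin (east=0, north=0).
  D is 4 units southwest of E: delta (east=-4, north=-4); D at (east=-4, north=-4).
  C is 4 units south of D: delta (east=+0, north=-4); C at (east=-4, north=-8).
  B is 4 units west of C: delta (east=-4, north=+0); B at (east=-8, north=-8).
  A is 8 units southwest of B: delta (east=-8, north=-8); A at (east=-16, north=-16).
Therefore A relative to E: (east=-16, north=-16).

Answer: A is at (east=-16, north=-16) relative to E.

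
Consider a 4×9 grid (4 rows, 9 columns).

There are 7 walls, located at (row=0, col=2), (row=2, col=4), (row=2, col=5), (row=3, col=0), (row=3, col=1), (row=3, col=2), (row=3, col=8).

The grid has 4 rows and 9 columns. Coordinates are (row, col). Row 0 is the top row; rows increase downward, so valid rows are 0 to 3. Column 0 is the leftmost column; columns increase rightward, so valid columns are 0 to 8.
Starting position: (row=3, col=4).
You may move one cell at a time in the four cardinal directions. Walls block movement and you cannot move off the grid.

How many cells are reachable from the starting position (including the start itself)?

Answer: Reachable cells: 29

Derivation:
BFS flood-fill from (row=3, col=4):
  Distance 0: (row=3, col=4)
  Distance 1: (row=3, col=3), (row=3, col=5)
  Distance 2: (row=2, col=3), (row=3, col=6)
  Distance 3: (row=1, col=3), (row=2, col=2), (row=2, col=6), (row=3, col=7)
  Distance 4: (row=0, col=3), (row=1, col=2), (row=1, col=4), (row=1, col=6), (row=2, col=1), (row=2, col=7)
  Distance 5: (row=0, col=4), (row=0, col=6), (row=1, col=1), (row=1, col=5), (row=1, col=7), (row=2, col=0), (row=2, col=8)
  Distance 6: (row=0, col=1), (row=0, col=5), (row=0, col=7), (row=1, col=0), (row=1, col=8)
  Distance 7: (row=0, col=0), (row=0, col=8)
Total reachable: 29 (grid has 29 open cells total)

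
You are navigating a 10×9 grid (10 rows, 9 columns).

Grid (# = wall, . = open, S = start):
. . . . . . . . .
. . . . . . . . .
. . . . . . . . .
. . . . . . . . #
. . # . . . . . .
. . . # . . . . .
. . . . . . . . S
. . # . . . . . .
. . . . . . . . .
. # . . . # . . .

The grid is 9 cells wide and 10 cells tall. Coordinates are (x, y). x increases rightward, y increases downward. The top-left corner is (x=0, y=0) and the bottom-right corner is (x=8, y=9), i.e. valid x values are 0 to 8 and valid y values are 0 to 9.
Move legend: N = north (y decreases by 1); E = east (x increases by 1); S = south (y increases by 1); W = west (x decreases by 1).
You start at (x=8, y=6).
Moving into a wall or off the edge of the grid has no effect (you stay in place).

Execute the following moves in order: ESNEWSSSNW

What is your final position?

Start: (x=8, y=6)
  E (east): blocked, stay at (x=8, y=6)
  S (south): (x=8, y=6) -> (x=8, y=7)
  N (north): (x=8, y=7) -> (x=8, y=6)
  E (east): blocked, stay at (x=8, y=6)
  W (west): (x=8, y=6) -> (x=7, y=6)
  S (south): (x=7, y=6) -> (x=7, y=7)
  S (south): (x=7, y=7) -> (x=7, y=8)
  S (south): (x=7, y=8) -> (x=7, y=9)
  N (north): (x=7, y=9) -> (x=7, y=8)
  W (west): (x=7, y=8) -> (x=6, y=8)
Final: (x=6, y=8)

Answer: Final position: (x=6, y=8)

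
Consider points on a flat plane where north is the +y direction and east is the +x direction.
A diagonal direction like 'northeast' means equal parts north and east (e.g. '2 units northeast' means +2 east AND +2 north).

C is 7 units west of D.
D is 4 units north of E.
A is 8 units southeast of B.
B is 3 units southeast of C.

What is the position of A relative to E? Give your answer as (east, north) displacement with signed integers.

Answer: A is at (east=4, north=-7) relative to E.

Derivation:
Place E at the origin (east=0, north=0).
  D is 4 units north of E: delta (east=+0, north=+4); D at (east=0, north=4).
  C is 7 units west of D: delta (east=-7, north=+0); C at (east=-7, north=4).
  B is 3 units southeast of C: delta (east=+3, north=-3); B at (east=-4, north=1).
  A is 8 units southeast of B: delta (east=+8, north=-8); A at (east=4, north=-7).
Therefore A relative to E: (east=4, north=-7).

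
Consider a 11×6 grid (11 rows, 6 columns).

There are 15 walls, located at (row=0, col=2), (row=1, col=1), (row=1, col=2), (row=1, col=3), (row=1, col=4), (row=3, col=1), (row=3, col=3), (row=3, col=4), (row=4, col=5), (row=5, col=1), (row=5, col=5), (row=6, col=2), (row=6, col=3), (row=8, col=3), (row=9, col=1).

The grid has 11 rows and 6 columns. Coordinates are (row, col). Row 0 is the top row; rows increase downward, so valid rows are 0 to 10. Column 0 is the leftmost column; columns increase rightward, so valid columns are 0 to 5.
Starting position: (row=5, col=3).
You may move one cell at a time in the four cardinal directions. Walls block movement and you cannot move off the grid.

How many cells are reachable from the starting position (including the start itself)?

Answer: Reachable cells: 51

Derivation:
BFS flood-fill from (row=5, col=3):
  Distance 0: (row=5, col=3)
  Distance 1: (row=4, col=3), (row=5, col=2), (row=5, col=4)
  Distance 2: (row=4, col=2), (row=4, col=4), (row=6, col=4)
  Distance 3: (row=3, col=2), (row=4, col=1), (row=6, col=5), (row=7, col=4)
  Distance 4: (row=2, col=2), (row=4, col=0), (row=7, col=3), (row=7, col=5), (row=8, col=4)
  Distance 5: (row=2, col=1), (row=2, col=3), (row=3, col=0), (row=5, col=0), (row=7, col=2), (row=8, col=5), (row=9, col=4)
  Distance 6: (row=2, col=0), (row=2, col=4), (row=6, col=0), (row=7, col=1), (row=8, col=2), (row=9, col=3), (row=9, col=5), (row=10, col=4)
  Distance 7: (row=1, col=0), (row=2, col=5), (row=6, col=1), (row=7, col=0), (row=8, col=1), (row=9, col=2), (row=10, col=3), (row=10, col=5)
  Distance 8: (row=0, col=0), (row=1, col=5), (row=3, col=5), (row=8, col=0), (row=10, col=2)
  Distance 9: (row=0, col=1), (row=0, col=5), (row=9, col=0), (row=10, col=1)
  Distance 10: (row=0, col=4), (row=10, col=0)
  Distance 11: (row=0, col=3)
Total reachable: 51 (grid has 51 open cells total)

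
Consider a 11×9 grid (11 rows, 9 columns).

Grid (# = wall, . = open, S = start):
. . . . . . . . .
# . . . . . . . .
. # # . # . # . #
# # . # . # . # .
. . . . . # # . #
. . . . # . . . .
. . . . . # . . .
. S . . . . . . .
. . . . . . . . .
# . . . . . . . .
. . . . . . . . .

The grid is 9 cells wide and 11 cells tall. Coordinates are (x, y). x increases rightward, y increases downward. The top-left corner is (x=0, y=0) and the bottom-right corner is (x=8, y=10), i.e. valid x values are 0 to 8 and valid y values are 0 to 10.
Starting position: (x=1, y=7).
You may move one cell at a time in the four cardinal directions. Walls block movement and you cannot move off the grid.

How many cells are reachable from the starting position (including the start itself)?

Answer: Reachable cells: 59

Derivation:
BFS flood-fill from (x=1, y=7):
  Distance 0: (x=1, y=7)
  Distance 1: (x=1, y=6), (x=0, y=7), (x=2, y=7), (x=1, y=8)
  Distance 2: (x=1, y=5), (x=0, y=6), (x=2, y=6), (x=3, y=7), (x=0, y=8), (x=2, y=8), (x=1, y=9)
  Distance 3: (x=1, y=4), (x=0, y=5), (x=2, y=5), (x=3, y=6), (x=4, y=7), (x=3, y=8), (x=2, y=9), (x=1, y=10)
  Distance 4: (x=0, y=4), (x=2, y=4), (x=3, y=5), (x=4, y=6), (x=5, y=7), (x=4, y=8), (x=3, y=9), (x=0, y=10), (x=2, y=10)
  Distance 5: (x=2, y=3), (x=3, y=4), (x=6, y=7), (x=5, y=8), (x=4, y=9), (x=3, y=10)
  Distance 6: (x=4, y=4), (x=6, y=6), (x=7, y=7), (x=6, y=8), (x=5, y=9), (x=4, y=10)
  Distance 7: (x=4, y=3), (x=6, y=5), (x=7, y=6), (x=8, y=7), (x=7, y=8), (x=6, y=9), (x=5, y=10)
  Distance 8: (x=5, y=5), (x=7, y=5), (x=8, y=6), (x=8, y=8), (x=7, y=9), (x=6, y=10)
  Distance 9: (x=7, y=4), (x=8, y=5), (x=8, y=9), (x=7, y=10)
  Distance 10: (x=8, y=10)
Total reachable: 59 (grid has 82 open cells total)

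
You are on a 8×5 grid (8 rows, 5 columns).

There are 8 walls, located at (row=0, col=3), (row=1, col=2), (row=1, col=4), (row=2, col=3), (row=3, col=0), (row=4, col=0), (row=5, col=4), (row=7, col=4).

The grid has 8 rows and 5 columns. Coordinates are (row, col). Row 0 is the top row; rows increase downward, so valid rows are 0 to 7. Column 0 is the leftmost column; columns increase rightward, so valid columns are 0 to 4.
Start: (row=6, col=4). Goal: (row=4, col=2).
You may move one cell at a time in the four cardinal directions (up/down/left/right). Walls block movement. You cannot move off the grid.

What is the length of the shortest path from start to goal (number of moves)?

Answer: Shortest path length: 4

Derivation:
BFS from (row=6, col=4) until reaching (row=4, col=2):
  Distance 0: (row=6, col=4)
  Distance 1: (row=6, col=3)
  Distance 2: (row=5, col=3), (row=6, col=2), (row=7, col=3)
  Distance 3: (row=4, col=3), (row=5, col=2), (row=6, col=1), (row=7, col=2)
  Distance 4: (row=3, col=3), (row=4, col=2), (row=4, col=4), (row=5, col=1), (row=6, col=0), (row=7, col=1)  <- goal reached here
One shortest path (4 moves): (row=6, col=4) -> (row=6, col=3) -> (row=6, col=2) -> (row=5, col=2) -> (row=4, col=2)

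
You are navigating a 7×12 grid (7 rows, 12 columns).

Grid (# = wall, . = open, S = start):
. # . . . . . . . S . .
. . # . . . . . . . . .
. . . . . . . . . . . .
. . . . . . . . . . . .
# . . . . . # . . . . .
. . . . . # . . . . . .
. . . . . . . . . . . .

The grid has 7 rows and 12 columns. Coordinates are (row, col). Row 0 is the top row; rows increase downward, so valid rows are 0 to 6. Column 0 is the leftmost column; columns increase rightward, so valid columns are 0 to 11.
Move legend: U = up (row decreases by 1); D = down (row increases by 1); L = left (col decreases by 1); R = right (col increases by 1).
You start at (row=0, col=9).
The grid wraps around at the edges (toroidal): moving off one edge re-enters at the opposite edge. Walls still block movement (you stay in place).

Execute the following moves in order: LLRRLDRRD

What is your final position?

Start: (row=0, col=9)
  L (left): (row=0, col=9) -> (row=0, col=8)
  L (left): (row=0, col=8) -> (row=0, col=7)
  R (right): (row=0, col=7) -> (row=0, col=8)
  R (right): (row=0, col=8) -> (row=0, col=9)
  L (left): (row=0, col=9) -> (row=0, col=8)
  D (down): (row=0, col=8) -> (row=1, col=8)
  R (right): (row=1, col=8) -> (row=1, col=9)
  R (right): (row=1, col=9) -> (row=1, col=10)
  D (down): (row=1, col=10) -> (row=2, col=10)
Final: (row=2, col=10)

Answer: Final position: (row=2, col=10)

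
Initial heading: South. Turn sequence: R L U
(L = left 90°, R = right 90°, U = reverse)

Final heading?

Start: South
  R (right (90° clockwise)) -> West
  L (left (90° counter-clockwise)) -> South
  U (U-turn (180°)) -> North
Final: North

Answer: Final heading: North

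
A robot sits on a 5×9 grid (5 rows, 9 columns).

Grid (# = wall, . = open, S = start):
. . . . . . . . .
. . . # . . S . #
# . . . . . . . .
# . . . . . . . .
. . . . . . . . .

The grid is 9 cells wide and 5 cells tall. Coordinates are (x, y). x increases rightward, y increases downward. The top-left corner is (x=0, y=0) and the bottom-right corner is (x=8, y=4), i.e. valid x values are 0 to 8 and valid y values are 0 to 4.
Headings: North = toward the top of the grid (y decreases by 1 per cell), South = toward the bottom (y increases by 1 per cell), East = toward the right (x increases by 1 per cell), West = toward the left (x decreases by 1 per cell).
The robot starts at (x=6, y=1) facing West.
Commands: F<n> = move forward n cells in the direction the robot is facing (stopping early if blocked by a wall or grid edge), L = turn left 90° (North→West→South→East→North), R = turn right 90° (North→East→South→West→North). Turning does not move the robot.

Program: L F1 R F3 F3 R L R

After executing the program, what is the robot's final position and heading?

Start: (x=6, y=1), facing West
  L: turn left, now facing South
  F1: move forward 1, now at (x=6, y=2)
  R: turn right, now facing West
  F3: move forward 3, now at (x=3, y=2)
  F3: move forward 2/3 (blocked), now at (x=1, y=2)
  R: turn right, now facing North
  L: turn left, now facing West
  R: turn right, now facing North
Final: (x=1, y=2), facing North

Answer: Final position: (x=1, y=2), facing North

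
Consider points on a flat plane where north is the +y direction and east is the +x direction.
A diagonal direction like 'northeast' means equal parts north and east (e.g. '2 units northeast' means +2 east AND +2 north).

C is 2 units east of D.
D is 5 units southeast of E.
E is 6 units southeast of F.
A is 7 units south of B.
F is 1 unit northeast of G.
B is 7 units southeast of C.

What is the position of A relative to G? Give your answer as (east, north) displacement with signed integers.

Answer: A is at (east=21, north=-24) relative to G.

Derivation:
Place G at the origin (east=0, north=0).
  F is 1 unit northeast of G: delta (east=+1, north=+1); F at (east=1, north=1).
  E is 6 units southeast of F: delta (east=+6, north=-6); E at (east=7, north=-5).
  D is 5 units southeast of E: delta (east=+5, north=-5); D at (east=12, north=-10).
  C is 2 units east of D: delta (east=+2, north=+0); C at (east=14, north=-10).
  B is 7 units southeast of C: delta (east=+7, north=-7); B at (east=21, north=-17).
  A is 7 units south of B: delta (east=+0, north=-7); A at (east=21, north=-24).
Therefore A relative to G: (east=21, north=-24).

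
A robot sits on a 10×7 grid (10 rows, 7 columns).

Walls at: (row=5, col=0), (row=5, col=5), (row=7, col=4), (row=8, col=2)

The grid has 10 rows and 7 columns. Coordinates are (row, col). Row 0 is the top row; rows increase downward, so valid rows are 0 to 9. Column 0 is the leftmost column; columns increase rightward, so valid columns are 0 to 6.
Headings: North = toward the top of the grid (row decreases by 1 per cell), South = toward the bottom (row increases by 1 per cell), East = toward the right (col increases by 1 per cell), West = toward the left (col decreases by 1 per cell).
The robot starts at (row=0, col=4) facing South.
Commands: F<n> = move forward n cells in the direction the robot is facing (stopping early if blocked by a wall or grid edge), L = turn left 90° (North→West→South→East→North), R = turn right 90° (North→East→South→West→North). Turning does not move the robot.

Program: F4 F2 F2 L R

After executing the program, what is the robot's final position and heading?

Answer: Final position: (row=6, col=4), facing South

Derivation:
Start: (row=0, col=4), facing South
  F4: move forward 4, now at (row=4, col=4)
  F2: move forward 2, now at (row=6, col=4)
  F2: move forward 0/2 (blocked), now at (row=6, col=4)
  L: turn left, now facing East
  R: turn right, now facing South
Final: (row=6, col=4), facing South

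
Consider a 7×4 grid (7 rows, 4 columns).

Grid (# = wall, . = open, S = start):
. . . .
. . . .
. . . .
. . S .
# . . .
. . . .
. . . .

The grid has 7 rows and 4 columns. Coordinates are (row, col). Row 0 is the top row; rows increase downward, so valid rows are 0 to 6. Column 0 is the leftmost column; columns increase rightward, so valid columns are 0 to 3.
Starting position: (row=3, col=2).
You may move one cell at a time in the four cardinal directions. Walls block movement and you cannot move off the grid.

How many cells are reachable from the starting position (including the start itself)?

BFS flood-fill from (row=3, col=2):
  Distance 0: (row=3, col=2)
  Distance 1: (row=2, col=2), (row=3, col=1), (row=3, col=3), (row=4, col=2)
  Distance 2: (row=1, col=2), (row=2, col=1), (row=2, col=3), (row=3, col=0), (row=4, col=1), (row=4, col=3), (row=5, col=2)
  Distance 3: (row=0, col=2), (row=1, col=1), (row=1, col=3), (row=2, col=0), (row=5, col=1), (row=5, col=3), (row=6, col=2)
  Distance 4: (row=0, col=1), (row=0, col=3), (row=1, col=0), (row=5, col=0), (row=6, col=1), (row=6, col=3)
  Distance 5: (row=0, col=0), (row=6, col=0)
Total reachable: 27 (grid has 27 open cells total)

Answer: Reachable cells: 27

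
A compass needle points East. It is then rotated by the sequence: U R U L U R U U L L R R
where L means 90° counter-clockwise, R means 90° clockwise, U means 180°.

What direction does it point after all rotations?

Answer: Final heading: North

Derivation:
Start: East
  U (U-turn (180°)) -> West
  R (right (90° clockwise)) -> North
  U (U-turn (180°)) -> South
  L (left (90° counter-clockwise)) -> East
  U (U-turn (180°)) -> West
  R (right (90° clockwise)) -> North
  U (U-turn (180°)) -> South
  U (U-turn (180°)) -> North
  L (left (90° counter-clockwise)) -> West
  L (left (90° counter-clockwise)) -> South
  R (right (90° clockwise)) -> West
  R (right (90° clockwise)) -> North
Final: North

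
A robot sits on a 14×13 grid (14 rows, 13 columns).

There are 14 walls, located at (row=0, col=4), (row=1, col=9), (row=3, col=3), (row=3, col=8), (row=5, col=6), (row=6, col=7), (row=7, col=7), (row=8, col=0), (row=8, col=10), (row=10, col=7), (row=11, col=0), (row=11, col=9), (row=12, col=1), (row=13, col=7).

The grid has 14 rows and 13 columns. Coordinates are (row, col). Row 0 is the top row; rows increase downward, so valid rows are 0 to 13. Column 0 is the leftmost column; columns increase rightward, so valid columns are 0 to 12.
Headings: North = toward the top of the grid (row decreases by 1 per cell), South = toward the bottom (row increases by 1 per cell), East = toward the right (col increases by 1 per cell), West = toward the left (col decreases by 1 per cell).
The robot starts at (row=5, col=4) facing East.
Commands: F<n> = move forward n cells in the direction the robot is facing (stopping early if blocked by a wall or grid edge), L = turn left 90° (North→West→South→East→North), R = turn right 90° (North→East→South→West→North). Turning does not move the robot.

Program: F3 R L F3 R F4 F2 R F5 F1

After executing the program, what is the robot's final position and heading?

Answer: Final position: (row=11, col=1), facing West

Derivation:
Start: (row=5, col=4), facing East
  F3: move forward 1/3 (blocked), now at (row=5, col=5)
  R: turn right, now facing South
  L: turn left, now facing East
  F3: move forward 0/3 (blocked), now at (row=5, col=5)
  R: turn right, now facing South
  F4: move forward 4, now at (row=9, col=5)
  F2: move forward 2, now at (row=11, col=5)
  R: turn right, now facing West
  F5: move forward 4/5 (blocked), now at (row=11, col=1)
  F1: move forward 0/1 (blocked), now at (row=11, col=1)
Final: (row=11, col=1), facing West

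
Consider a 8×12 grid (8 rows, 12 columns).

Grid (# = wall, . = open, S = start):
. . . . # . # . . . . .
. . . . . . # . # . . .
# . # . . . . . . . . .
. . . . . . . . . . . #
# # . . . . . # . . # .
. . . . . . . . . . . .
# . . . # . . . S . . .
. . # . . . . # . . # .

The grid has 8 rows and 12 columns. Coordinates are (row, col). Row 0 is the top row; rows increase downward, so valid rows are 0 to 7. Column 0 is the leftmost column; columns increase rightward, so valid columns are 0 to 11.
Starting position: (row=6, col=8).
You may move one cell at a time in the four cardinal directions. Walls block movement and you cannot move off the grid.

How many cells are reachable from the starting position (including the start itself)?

BFS flood-fill from (row=6, col=8):
  Distance 0: (row=6, col=8)
  Distance 1: (row=5, col=8), (row=6, col=7), (row=6, col=9), (row=7, col=8)
  Distance 2: (row=4, col=8), (row=5, col=7), (row=5, col=9), (row=6, col=6), (row=6, col=10), (row=7, col=9)
  Distance 3: (row=3, col=8), (row=4, col=9), (row=5, col=6), (row=5, col=10), (row=6, col=5), (row=6, col=11), (row=7, col=6)
  Distance 4: (row=2, col=8), (row=3, col=7), (row=3, col=9), (row=4, col=6), (row=5, col=5), (row=5, col=11), (row=7, col=5), (row=7, col=11)
  Distance 5: (row=2, col=7), (row=2, col=9), (row=3, col=6), (row=3, col=10), (row=4, col=5), (row=4, col=11), (row=5, col=4), (row=7, col=4)
  Distance 6: (row=1, col=7), (row=1, col=9), (row=2, col=6), (row=2, col=10), (row=3, col=5), (row=4, col=4), (row=5, col=3), (row=7, col=3)
  Distance 7: (row=0, col=7), (row=0, col=9), (row=1, col=10), (row=2, col=5), (row=2, col=11), (row=3, col=4), (row=4, col=3), (row=5, col=2), (row=6, col=3)
  Distance 8: (row=0, col=8), (row=0, col=10), (row=1, col=5), (row=1, col=11), (row=2, col=4), (row=3, col=3), (row=4, col=2), (row=5, col=1), (row=6, col=2)
  Distance 9: (row=0, col=5), (row=0, col=11), (row=1, col=4), (row=2, col=3), (row=3, col=2), (row=5, col=0), (row=6, col=1)
  Distance 10: (row=1, col=3), (row=3, col=1), (row=7, col=1)
  Distance 11: (row=0, col=3), (row=1, col=2), (row=2, col=1), (row=3, col=0), (row=7, col=0)
  Distance 12: (row=0, col=2), (row=1, col=1)
  Distance 13: (row=0, col=1), (row=1, col=0)
  Distance 14: (row=0, col=0)
Total reachable: 80 (grid has 80 open cells total)

Answer: Reachable cells: 80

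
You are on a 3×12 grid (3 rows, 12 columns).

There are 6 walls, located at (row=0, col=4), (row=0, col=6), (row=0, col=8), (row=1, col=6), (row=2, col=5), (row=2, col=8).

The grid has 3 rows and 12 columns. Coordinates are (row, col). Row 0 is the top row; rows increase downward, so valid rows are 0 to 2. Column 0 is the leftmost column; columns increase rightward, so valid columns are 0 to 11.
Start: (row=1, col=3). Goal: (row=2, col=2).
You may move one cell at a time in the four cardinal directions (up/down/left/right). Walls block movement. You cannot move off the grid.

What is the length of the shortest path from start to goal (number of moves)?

BFS from (row=1, col=3) until reaching (row=2, col=2):
  Distance 0: (row=1, col=3)
  Distance 1: (row=0, col=3), (row=1, col=2), (row=1, col=4), (row=2, col=3)
  Distance 2: (row=0, col=2), (row=1, col=1), (row=1, col=5), (row=2, col=2), (row=2, col=4)  <- goal reached here
One shortest path (2 moves): (row=1, col=3) -> (row=1, col=2) -> (row=2, col=2)

Answer: Shortest path length: 2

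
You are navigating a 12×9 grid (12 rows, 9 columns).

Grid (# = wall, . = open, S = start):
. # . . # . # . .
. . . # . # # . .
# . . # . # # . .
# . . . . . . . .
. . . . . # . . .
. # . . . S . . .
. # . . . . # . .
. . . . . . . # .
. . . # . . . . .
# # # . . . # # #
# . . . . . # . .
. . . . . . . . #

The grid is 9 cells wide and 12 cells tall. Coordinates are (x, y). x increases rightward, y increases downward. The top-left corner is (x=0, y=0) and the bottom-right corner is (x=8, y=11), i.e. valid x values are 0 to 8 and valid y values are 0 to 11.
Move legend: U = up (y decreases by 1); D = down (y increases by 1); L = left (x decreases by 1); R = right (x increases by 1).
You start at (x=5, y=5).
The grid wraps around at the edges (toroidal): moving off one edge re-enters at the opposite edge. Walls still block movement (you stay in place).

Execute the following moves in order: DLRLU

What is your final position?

Start: (x=5, y=5)
  D (down): (x=5, y=5) -> (x=5, y=6)
  L (left): (x=5, y=6) -> (x=4, y=6)
  R (right): (x=4, y=6) -> (x=5, y=6)
  L (left): (x=5, y=6) -> (x=4, y=6)
  U (up): (x=4, y=6) -> (x=4, y=5)
Final: (x=4, y=5)

Answer: Final position: (x=4, y=5)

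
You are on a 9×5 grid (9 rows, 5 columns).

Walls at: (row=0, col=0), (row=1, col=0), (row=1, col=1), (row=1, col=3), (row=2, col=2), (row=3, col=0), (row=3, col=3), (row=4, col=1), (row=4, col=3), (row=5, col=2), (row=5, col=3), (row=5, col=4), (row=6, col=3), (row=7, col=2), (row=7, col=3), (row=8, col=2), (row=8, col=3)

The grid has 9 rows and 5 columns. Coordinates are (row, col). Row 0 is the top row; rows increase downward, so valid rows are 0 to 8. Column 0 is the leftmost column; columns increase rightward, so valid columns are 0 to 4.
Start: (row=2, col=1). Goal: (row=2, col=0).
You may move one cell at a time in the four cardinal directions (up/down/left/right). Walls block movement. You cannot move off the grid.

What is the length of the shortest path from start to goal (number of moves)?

Answer: Shortest path length: 1

Derivation:
BFS from (row=2, col=1) until reaching (row=2, col=0):
  Distance 0: (row=2, col=1)
  Distance 1: (row=2, col=0), (row=3, col=1)  <- goal reached here
One shortest path (1 moves): (row=2, col=1) -> (row=2, col=0)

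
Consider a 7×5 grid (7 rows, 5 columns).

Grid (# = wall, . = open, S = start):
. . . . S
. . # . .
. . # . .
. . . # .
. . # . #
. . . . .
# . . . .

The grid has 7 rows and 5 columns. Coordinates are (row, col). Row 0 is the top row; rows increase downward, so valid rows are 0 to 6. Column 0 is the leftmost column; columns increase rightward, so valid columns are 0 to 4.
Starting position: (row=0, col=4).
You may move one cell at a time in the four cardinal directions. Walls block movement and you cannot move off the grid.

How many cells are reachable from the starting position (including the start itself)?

Answer: Reachable cells: 29

Derivation:
BFS flood-fill from (row=0, col=4):
  Distance 0: (row=0, col=4)
  Distance 1: (row=0, col=3), (row=1, col=4)
  Distance 2: (row=0, col=2), (row=1, col=3), (row=2, col=4)
  Distance 3: (row=0, col=1), (row=2, col=3), (row=3, col=4)
  Distance 4: (row=0, col=0), (row=1, col=1)
  Distance 5: (row=1, col=0), (row=2, col=1)
  Distance 6: (row=2, col=0), (row=3, col=1)
  Distance 7: (row=3, col=0), (row=3, col=2), (row=4, col=1)
  Distance 8: (row=4, col=0), (row=5, col=1)
  Distance 9: (row=5, col=0), (row=5, col=2), (row=6, col=1)
  Distance 10: (row=5, col=3), (row=6, col=2)
  Distance 11: (row=4, col=3), (row=5, col=4), (row=6, col=3)
  Distance 12: (row=6, col=4)
Total reachable: 29 (grid has 29 open cells total)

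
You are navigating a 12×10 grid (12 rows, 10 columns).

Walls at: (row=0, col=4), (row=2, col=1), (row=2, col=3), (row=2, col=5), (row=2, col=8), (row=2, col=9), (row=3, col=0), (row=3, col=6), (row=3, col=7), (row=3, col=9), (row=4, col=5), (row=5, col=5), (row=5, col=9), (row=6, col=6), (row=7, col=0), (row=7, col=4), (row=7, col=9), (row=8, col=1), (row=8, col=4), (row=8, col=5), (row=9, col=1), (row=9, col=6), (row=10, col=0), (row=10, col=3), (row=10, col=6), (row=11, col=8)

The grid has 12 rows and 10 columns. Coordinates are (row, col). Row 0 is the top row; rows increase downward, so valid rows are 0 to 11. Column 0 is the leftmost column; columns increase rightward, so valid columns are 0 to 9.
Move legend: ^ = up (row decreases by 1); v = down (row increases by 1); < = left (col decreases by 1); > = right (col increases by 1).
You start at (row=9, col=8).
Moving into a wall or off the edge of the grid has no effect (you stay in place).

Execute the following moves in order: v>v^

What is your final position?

Answer: Final position: (row=10, col=9)

Derivation:
Start: (row=9, col=8)
  v (down): (row=9, col=8) -> (row=10, col=8)
  > (right): (row=10, col=8) -> (row=10, col=9)
  v (down): (row=10, col=9) -> (row=11, col=9)
  ^ (up): (row=11, col=9) -> (row=10, col=9)
Final: (row=10, col=9)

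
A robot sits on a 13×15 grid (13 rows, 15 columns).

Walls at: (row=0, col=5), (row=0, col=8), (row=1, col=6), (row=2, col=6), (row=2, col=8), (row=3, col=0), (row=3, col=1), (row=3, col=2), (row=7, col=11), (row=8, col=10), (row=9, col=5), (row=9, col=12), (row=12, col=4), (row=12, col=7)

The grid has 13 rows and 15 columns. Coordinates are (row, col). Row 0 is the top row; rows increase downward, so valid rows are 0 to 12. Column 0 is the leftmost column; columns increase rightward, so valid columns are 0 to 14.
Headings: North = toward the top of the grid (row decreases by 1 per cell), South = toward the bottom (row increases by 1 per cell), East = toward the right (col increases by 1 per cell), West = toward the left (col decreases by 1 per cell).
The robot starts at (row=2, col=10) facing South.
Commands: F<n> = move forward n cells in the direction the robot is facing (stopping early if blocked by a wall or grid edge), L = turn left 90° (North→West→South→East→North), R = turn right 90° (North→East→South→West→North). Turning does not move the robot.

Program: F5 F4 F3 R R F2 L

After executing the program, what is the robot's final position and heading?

Start: (row=2, col=10), facing South
  F5: move forward 5, now at (row=7, col=10)
  F4: move forward 0/4 (blocked), now at (row=7, col=10)
  F3: move forward 0/3 (blocked), now at (row=7, col=10)
  R: turn right, now facing West
  R: turn right, now facing North
  F2: move forward 2, now at (row=5, col=10)
  L: turn left, now facing West
Final: (row=5, col=10), facing West

Answer: Final position: (row=5, col=10), facing West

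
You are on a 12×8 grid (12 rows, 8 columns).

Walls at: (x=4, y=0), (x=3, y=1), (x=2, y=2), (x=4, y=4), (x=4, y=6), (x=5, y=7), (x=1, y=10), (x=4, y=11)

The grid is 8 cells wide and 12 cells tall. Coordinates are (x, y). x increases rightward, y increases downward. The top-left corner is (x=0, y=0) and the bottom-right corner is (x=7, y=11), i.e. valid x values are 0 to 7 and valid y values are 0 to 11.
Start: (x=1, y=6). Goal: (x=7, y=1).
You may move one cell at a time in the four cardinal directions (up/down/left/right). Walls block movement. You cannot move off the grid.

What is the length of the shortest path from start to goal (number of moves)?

Answer: Shortest path length: 11

Derivation:
BFS from (x=1, y=6) until reaching (x=7, y=1):
  Distance 0: (x=1, y=6)
  Distance 1: (x=1, y=5), (x=0, y=6), (x=2, y=6), (x=1, y=7)
  Distance 2: (x=1, y=4), (x=0, y=5), (x=2, y=5), (x=3, y=6), (x=0, y=7), (x=2, y=7), (x=1, y=8)
  Distance 3: (x=1, y=3), (x=0, y=4), (x=2, y=4), (x=3, y=5), (x=3, y=7), (x=0, y=8), (x=2, y=8), (x=1, y=9)
  Distance 4: (x=1, y=2), (x=0, y=3), (x=2, y=3), (x=3, y=4), (x=4, y=5), (x=4, y=7), (x=3, y=8), (x=0, y=9), (x=2, y=9)
  Distance 5: (x=1, y=1), (x=0, y=2), (x=3, y=3), (x=5, y=5), (x=4, y=8), (x=3, y=9), (x=0, y=10), (x=2, y=10)
  Distance 6: (x=1, y=0), (x=0, y=1), (x=2, y=1), (x=3, y=2), (x=4, y=3), (x=5, y=4), (x=6, y=5), (x=5, y=6), (x=5, y=8), (x=4, y=9), (x=3, y=10), (x=0, y=11), (x=2, y=11)
  Distance 7: (x=0, y=0), (x=2, y=0), (x=4, y=2), (x=5, y=3), (x=6, y=4), (x=7, y=5), (x=6, y=6), (x=6, y=8), (x=5, y=9), (x=4, y=10), (x=1, y=11), (x=3, y=11)
  Distance 8: (x=3, y=0), (x=4, y=1), (x=5, y=2), (x=6, y=3), (x=7, y=4), (x=7, y=6), (x=6, y=7), (x=7, y=8), (x=6, y=9), (x=5, y=10)
  Distance 9: (x=5, y=1), (x=6, y=2), (x=7, y=3), (x=7, y=7), (x=7, y=9), (x=6, y=10), (x=5, y=11)
  Distance 10: (x=5, y=0), (x=6, y=1), (x=7, y=2), (x=7, y=10), (x=6, y=11)
  Distance 11: (x=6, y=0), (x=7, y=1), (x=7, y=11)  <- goal reached here
One shortest path (11 moves): (x=1, y=6) -> (x=2, y=6) -> (x=3, y=6) -> (x=3, y=5) -> (x=4, y=5) -> (x=5, y=5) -> (x=6, y=5) -> (x=7, y=5) -> (x=7, y=4) -> (x=7, y=3) -> (x=7, y=2) -> (x=7, y=1)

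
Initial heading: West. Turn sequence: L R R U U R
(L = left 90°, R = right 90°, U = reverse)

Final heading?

Start: West
  L (left (90° counter-clockwise)) -> South
  R (right (90° clockwise)) -> West
  R (right (90° clockwise)) -> North
  U (U-turn (180°)) -> South
  U (U-turn (180°)) -> North
  R (right (90° clockwise)) -> East
Final: East

Answer: Final heading: East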